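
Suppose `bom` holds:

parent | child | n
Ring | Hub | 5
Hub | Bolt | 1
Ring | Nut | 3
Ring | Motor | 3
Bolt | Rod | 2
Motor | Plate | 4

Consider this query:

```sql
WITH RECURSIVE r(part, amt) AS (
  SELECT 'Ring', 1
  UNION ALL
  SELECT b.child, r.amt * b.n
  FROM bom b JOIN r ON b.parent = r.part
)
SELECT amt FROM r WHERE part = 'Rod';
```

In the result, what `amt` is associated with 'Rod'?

10

Base: (Ring, amt=1).
Iteration 1: components of {Ring} -> Hub = 1*5 = 5, Motor = 1*3 = 3, Nut = 1*3 = 3.
Iteration 2: components of {Hub,Motor,Nut} -> Bolt = 5*1 = 5, Plate = 3*4 = 12.
Iteration 3: components of {Bolt,Plate} -> Rod = 5*2 = 10.
Iteration 4: no further components; recursion stops.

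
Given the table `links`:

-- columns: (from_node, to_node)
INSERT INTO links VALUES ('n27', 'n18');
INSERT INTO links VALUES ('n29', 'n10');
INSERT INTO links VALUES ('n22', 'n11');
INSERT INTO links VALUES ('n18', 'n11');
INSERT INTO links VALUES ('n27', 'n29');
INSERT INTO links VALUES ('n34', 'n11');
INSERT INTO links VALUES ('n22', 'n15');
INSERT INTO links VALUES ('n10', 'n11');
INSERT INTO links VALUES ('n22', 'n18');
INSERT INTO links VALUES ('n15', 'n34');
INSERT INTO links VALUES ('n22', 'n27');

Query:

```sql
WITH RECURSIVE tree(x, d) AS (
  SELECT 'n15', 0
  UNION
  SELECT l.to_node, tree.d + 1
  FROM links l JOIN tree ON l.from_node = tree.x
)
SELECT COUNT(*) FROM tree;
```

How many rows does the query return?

3

Base: (n15, d=0).
Iteration 1: edges from {n15} -> (n34, d=1).
Iteration 2: edges from {n34} -> (n11, d=2).
Iteration 3: no outgoing edges from {n11}; recursion stops.
Total rows emitted: 3.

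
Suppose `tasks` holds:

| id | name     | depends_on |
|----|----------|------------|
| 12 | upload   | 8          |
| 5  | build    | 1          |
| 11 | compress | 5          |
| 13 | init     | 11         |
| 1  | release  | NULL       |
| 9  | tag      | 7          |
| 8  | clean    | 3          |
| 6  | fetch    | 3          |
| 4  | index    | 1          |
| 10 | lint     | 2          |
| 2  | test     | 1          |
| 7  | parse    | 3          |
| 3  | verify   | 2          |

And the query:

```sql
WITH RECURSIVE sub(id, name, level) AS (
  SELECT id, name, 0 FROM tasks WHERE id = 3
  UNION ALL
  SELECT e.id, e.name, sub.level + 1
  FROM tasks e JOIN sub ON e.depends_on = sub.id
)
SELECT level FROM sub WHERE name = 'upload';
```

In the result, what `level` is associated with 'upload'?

Base: id=3 (verify) at level 0.
Iteration 1: rows with depends_on in {3} -> fetch (id 6, level 1), parse (id 7, level 1), clean (id 8, level 1).
Iteration 2: rows with depends_on in {6,7,8} -> tag (id 9, level 2), upload (id 12, level 2).
Iteration 3: no rows with depends_on in {9,12}; recursion stops.

2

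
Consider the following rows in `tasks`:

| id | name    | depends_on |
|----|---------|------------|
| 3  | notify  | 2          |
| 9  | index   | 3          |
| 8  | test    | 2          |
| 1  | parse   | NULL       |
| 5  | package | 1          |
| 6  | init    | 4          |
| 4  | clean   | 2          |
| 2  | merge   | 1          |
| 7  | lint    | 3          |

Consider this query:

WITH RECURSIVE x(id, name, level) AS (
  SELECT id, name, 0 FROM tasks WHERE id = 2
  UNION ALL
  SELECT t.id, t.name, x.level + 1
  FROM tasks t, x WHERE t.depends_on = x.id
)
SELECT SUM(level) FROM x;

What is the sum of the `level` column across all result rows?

Base: id=2 (merge) at level 0.
Iteration 1: rows with depends_on in {2} -> notify (id 3, level 1), clean (id 4, level 1), test (id 8, level 1).
Iteration 2: rows with depends_on in {3,4,8} -> init (id 6, level 2), lint (id 7, level 2), index (id 9, level 2).
Iteration 3: no rows with depends_on in {6,7,9}; recursion stops.
SUM(level) = 0 + 1 + 1 + 1 + 2 + 2 + 2 = 9.

9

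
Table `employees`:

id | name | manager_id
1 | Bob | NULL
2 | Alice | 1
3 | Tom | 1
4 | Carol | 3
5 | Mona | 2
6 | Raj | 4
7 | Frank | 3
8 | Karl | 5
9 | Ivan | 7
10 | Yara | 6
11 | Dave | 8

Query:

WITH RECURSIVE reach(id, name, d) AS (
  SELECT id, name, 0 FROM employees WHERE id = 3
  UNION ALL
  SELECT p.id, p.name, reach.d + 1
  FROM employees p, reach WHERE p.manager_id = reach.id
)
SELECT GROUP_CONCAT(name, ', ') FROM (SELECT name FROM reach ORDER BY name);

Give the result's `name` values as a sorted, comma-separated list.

Carol, Frank, Ivan, Raj, Tom, Yara

Base: id=3 (Tom) at d 0.
Iteration 1: rows with manager_id in {3} -> Carol (id 4, d 1), Frank (id 7, d 1).
Iteration 2: rows with manager_id in {4,7} -> Raj (id 6, d 2), Ivan (id 9, d 2).
Iteration 3: rows with manager_id in {6,9} -> Yara (id 10, d 3).
Iteration 4: no rows with manager_id in {10}; recursion stops.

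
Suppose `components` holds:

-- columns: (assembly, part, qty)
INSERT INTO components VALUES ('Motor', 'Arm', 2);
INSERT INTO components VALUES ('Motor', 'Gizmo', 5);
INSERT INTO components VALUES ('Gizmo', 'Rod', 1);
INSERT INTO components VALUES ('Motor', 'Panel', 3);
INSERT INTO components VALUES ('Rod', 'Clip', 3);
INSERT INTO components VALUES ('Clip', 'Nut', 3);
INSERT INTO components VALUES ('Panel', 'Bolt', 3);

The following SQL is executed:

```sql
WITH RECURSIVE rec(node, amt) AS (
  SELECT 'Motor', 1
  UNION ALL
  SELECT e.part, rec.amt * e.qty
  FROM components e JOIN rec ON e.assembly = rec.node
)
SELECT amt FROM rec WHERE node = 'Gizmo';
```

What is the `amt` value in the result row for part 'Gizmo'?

Base: (Motor, amt=1).
Iteration 1: components of {Motor} -> Arm = 1*2 = 2, Gizmo = 1*5 = 5, Panel = 1*3 = 3.
Iteration 2: components of {Arm,Gizmo,Panel} -> Bolt = 3*3 = 9, Rod = 5*1 = 5.
Iteration 3: components of {Bolt,Rod} -> Clip = 5*3 = 15.
Iteration 4: components of {Clip} -> Nut = 15*3 = 45.
Iteration 5: no further components; recursion stops.

5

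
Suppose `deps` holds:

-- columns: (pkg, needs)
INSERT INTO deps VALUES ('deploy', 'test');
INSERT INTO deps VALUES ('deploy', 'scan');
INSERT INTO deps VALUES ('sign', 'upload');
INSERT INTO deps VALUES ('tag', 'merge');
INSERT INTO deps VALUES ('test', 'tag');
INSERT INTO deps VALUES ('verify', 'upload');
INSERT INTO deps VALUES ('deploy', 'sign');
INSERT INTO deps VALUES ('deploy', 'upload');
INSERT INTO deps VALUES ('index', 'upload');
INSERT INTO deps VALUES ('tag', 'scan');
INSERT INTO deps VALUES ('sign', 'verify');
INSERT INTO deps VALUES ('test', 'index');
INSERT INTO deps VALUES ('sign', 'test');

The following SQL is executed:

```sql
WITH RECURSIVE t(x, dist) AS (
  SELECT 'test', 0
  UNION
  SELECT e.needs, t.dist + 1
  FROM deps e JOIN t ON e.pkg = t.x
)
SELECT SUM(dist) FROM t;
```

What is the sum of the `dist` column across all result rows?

8

Base: (test, dist=0).
Iteration 1: edges from {test} -> (index, dist=1), (tag, dist=1).
Iteration 2: edges from {index,tag} -> (merge, dist=2), (scan, dist=2), (upload, dist=2).
Iteration 3: no outgoing edges from {merge,scan,upload}; recursion stops.
SUM(dist) = 0 + 1 + 1 + 2 + 2 + 2 = 8.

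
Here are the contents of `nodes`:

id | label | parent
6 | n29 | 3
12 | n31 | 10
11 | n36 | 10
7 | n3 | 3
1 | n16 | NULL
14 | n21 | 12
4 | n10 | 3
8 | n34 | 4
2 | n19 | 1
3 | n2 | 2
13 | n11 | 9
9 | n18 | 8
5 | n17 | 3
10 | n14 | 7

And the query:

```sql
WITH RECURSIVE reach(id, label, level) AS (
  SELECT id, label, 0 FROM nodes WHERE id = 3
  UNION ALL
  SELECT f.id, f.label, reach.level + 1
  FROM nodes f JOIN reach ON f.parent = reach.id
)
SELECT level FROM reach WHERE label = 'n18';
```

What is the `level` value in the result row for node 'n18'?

Base: id=3 (n2) at level 0.
Iteration 1: rows with parent in {3} -> n10 (id 4, level 1), n17 (id 5, level 1), n29 (id 6, level 1), n3 (id 7, level 1).
Iteration 2: rows with parent in {4,5,6,7} -> n34 (id 8, level 2), n14 (id 10, level 2).
Iteration 3: rows with parent in {8,10} -> n18 (id 9, level 3), n36 (id 11, level 3), n31 (id 12, level 3).
Iteration 4: rows with parent in {9,11,12} -> n11 (id 13, level 4), n21 (id 14, level 4).
Iteration 5: no rows with parent in {13,14}; recursion stops.

3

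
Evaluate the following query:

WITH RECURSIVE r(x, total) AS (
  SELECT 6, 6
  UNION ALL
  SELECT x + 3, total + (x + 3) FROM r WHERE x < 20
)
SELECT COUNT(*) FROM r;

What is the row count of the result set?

6

Base: x=6, total=6.
Iteration 1: 6 < 20 holds -> x = 6 + 3 = 9, total = 6 + 9 = 15.
Iteration 2: 9 < 20 holds -> x = 9 + 3 = 12, total = 15 + 12 = 27.
Iteration 3: 12 < 20 holds -> x = 12 + 3 = 15, total = 27 + 15 = 42.
Iteration 4: 15 < 20 holds -> x = 15 + 3 = 18, total = 42 + 18 = 60.
Iteration 5: 18 < 20 holds -> x = 18 + 3 = 21, total = 60 + 21 = 81.
Iteration 6: 21 < 20 fails; recursion stops.
Total rows emitted: 6.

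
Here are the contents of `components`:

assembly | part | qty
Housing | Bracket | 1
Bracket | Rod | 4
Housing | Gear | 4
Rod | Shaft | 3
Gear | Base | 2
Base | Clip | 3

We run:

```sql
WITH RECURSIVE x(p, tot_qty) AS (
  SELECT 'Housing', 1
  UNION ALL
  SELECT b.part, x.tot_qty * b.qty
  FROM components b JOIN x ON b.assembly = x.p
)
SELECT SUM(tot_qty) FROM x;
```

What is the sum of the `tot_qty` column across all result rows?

54

Base: (Housing, tot_qty=1).
Iteration 1: components of {Housing} -> Bracket = 1*1 = 1, Gear = 1*4 = 4.
Iteration 2: components of {Bracket,Gear} -> Base = 4*2 = 8, Rod = 1*4 = 4.
Iteration 3: components of {Base,Rod} -> Clip = 8*3 = 24, Shaft = 4*3 = 12.
Iteration 4: no further components; recursion stops.
SUM(tot_qty) = 1 + 1 + 4 + 4 + 8 + 12 + 24 = 54.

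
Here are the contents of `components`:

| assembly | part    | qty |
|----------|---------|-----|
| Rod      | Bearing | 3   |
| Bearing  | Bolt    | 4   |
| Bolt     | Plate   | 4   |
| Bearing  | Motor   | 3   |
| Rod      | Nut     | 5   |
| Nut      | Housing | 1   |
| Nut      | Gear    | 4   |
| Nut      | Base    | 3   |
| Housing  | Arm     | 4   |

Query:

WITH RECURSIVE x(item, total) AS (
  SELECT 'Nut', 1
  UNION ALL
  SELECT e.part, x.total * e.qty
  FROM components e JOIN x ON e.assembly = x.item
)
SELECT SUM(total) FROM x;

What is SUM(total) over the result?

13

Base: (Nut, total=1).
Iteration 1: components of {Nut} -> Base = 1*3 = 3, Gear = 1*4 = 4, Housing = 1*1 = 1.
Iteration 2: components of {Base,Gear,Housing} -> Arm = 1*4 = 4.
Iteration 3: no further components; recursion stops.
SUM(total) = 1 + 1 + 4 + 3 + 4 = 13.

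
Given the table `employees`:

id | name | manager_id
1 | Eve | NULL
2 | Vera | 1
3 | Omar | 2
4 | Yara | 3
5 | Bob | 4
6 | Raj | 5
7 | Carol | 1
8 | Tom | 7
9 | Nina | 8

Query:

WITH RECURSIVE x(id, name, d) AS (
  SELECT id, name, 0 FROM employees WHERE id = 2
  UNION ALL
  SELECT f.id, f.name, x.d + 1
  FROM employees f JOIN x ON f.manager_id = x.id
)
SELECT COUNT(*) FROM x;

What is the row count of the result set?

Base: id=2 (Vera) at d 0.
Iteration 1: rows with manager_id in {2} -> Omar (id 3, d 1).
Iteration 2: rows with manager_id in {3} -> Yara (id 4, d 2).
Iteration 3: rows with manager_id in {4} -> Bob (id 5, d 3).
Iteration 4: rows with manager_id in {5} -> Raj (id 6, d 4).
Iteration 5: no rows with manager_id in {6}; recursion stops.
Total rows emitted: 5.

5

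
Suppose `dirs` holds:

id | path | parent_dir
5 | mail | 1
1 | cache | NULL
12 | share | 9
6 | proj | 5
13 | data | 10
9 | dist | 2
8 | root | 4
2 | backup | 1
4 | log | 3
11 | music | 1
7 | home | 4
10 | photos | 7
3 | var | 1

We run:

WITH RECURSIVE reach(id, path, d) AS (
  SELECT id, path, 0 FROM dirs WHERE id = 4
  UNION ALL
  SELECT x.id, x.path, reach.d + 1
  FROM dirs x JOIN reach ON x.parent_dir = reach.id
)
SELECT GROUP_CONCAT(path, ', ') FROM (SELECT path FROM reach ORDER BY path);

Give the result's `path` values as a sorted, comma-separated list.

data, home, log, photos, root

Base: id=4 (log) at d 0.
Iteration 1: rows with parent_dir in {4} -> home (id 7, d 1), root (id 8, d 1).
Iteration 2: rows with parent_dir in {7,8} -> photos (id 10, d 2).
Iteration 3: rows with parent_dir in {10} -> data (id 13, d 3).
Iteration 4: no rows with parent_dir in {13}; recursion stops.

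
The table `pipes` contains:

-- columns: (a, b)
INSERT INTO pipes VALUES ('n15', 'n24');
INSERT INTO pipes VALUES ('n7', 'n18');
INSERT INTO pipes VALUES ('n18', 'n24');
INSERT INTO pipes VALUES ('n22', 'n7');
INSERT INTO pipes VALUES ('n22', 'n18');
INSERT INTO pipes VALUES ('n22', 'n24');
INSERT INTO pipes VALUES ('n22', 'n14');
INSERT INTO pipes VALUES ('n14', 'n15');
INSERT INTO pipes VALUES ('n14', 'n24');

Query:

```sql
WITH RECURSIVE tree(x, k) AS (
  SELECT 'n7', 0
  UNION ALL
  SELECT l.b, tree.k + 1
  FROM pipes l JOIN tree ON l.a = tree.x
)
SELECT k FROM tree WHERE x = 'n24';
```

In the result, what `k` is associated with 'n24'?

Base: (n7, k=0).
Iteration 1: edges from {n7} -> (n18, k=1).
Iteration 2: edges from {n18} -> (n24, k=2).
Iteration 3: no outgoing edges from {n24}; recursion stops.

2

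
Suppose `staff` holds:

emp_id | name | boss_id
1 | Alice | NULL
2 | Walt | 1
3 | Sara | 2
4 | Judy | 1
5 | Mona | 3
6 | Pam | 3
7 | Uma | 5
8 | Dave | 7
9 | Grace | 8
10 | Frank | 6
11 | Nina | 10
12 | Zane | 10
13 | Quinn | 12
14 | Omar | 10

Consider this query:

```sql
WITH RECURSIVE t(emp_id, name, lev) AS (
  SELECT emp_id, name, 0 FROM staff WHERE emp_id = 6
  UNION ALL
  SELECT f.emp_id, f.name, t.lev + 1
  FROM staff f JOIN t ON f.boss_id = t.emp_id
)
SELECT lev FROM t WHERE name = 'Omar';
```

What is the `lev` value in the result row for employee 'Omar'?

2

Base: emp_id=6 (Pam) at lev 0.
Iteration 1: rows with boss_id in {6} -> Frank (id 10, lev 1).
Iteration 2: rows with boss_id in {10} -> Nina (id 11, lev 2), Zane (id 12, lev 2), Omar (id 14, lev 2).
Iteration 3: rows with boss_id in {11,12,14} -> Quinn (id 13, lev 3).
Iteration 4: no rows with boss_id in {13}; recursion stops.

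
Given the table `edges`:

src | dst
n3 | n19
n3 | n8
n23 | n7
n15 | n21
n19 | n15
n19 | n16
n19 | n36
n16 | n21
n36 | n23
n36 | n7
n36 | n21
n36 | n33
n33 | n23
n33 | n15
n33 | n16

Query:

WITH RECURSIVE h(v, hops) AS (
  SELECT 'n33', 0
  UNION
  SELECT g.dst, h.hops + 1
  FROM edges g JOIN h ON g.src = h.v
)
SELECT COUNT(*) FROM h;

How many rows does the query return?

Base: (n33, hops=0).
Iteration 1: edges from {n33} -> (n15, hops=1), (n16, hops=1), (n23, hops=1).
Iteration 2: edges from {n15,n16,n23} -> (n21, hops=2), (n7, hops=2). [UNION drops 1 duplicate row(s)]
Iteration 3: no outgoing edges from {n21,n7}; recursion stops.
Total rows emitted: 6.

6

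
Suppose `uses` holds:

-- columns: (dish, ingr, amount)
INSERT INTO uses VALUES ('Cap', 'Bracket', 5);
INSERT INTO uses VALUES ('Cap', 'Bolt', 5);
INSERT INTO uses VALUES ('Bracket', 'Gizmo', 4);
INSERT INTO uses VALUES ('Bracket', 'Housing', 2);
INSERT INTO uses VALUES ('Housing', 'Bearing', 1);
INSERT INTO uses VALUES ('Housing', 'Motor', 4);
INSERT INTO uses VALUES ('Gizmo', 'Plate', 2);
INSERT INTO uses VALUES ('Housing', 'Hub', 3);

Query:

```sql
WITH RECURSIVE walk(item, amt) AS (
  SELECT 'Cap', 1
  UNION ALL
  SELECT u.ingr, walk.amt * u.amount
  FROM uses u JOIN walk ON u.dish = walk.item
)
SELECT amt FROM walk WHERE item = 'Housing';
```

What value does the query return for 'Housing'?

10

Base: (Cap, amt=1).
Iteration 1: components of {Cap} -> Bolt = 1*5 = 5, Bracket = 1*5 = 5.
Iteration 2: components of {Bolt,Bracket} -> Gizmo = 5*4 = 20, Housing = 5*2 = 10.
Iteration 3: components of {Gizmo,Housing} -> Bearing = 10*1 = 10, Hub = 10*3 = 30, Motor = 10*4 = 40, Plate = 20*2 = 40.
Iteration 4: no further components; recursion stops.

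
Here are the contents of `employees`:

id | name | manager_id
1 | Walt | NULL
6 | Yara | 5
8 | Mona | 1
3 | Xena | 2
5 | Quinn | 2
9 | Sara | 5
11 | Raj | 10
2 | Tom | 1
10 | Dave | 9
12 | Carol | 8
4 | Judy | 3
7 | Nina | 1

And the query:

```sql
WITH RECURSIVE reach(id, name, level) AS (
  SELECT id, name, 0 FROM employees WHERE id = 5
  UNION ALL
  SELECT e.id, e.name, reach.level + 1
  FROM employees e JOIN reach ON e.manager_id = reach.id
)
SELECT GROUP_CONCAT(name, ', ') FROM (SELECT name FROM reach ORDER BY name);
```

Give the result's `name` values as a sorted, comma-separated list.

Dave, Quinn, Raj, Sara, Yara

Base: id=5 (Quinn) at level 0.
Iteration 1: rows with manager_id in {5} -> Yara (id 6, level 1), Sara (id 9, level 1).
Iteration 2: rows with manager_id in {6,9} -> Dave (id 10, level 2).
Iteration 3: rows with manager_id in {10} -> Raj (id 11, level 3).
Iteration 4: no rows with manager_id in {11}; recursion stops.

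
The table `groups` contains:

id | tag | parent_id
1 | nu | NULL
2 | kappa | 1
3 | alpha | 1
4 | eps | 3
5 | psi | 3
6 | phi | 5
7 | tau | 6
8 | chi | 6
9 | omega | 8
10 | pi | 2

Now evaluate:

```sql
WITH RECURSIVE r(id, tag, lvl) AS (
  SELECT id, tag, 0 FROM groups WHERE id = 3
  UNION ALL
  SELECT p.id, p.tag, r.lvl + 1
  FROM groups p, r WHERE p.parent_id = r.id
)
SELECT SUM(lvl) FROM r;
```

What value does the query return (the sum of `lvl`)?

Base: id=3 (alpha) at lvl 0.
Iteration 1: rows with parent_id in {3} -> eps (id 4, lvl 1), psi (id 5, lvl 1).
Iteration 2: rows with parent_id in {4,5} -> phi (id 6, lvl 2).
Iteration 3: rows with parent_id in {6} -> tau (id 7, lvl 3), chi (id 8, lvl 3).
Iteration 4: rows with parent_id in {7,8} -> omega (id 9, lvl 4).
Iteration 5: no rows with parent_id in {9}; recursion stops.
SUM(lvl) = 0 + 1 + 1 + 2 + 3 + 3 + 4 = 14.

14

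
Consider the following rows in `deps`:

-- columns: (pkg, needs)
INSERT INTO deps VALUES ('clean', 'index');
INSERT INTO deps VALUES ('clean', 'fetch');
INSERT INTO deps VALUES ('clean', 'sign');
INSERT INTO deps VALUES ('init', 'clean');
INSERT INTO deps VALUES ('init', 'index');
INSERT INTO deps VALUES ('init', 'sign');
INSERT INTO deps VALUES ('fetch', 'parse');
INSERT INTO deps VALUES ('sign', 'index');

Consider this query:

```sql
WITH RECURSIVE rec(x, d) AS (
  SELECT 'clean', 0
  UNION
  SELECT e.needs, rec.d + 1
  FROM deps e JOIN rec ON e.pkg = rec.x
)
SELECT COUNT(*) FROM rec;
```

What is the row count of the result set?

Base: (clean, d=0).
Iteration 1: edges from {clean} -> (fetch, d=1), (index, d=1), (sign, d=1).
Iteration 2: edges from {fetch,index,sign} -> (index, d=2), (parse, d=2).
Iteration 3: no outgoing edges from {index,parse}; recursion stops.
Total rows emitted: 6.

6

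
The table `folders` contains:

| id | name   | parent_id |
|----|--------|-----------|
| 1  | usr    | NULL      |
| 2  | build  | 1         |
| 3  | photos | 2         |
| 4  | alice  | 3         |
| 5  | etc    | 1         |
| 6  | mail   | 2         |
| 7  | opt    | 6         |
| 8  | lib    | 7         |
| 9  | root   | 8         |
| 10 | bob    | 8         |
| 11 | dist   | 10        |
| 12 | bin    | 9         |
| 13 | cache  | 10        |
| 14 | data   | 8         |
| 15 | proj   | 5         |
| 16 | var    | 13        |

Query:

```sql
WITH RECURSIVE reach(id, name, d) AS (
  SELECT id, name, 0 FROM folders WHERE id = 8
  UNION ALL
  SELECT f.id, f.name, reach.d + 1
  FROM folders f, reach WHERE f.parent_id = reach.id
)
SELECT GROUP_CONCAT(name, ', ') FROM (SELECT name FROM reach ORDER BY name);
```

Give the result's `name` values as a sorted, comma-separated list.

Base: id=8 (lib) at d 0.
Iteration 1: rows with parent_id in {8} -> root (id 9, d 1), bob (id 10, d 1), data (id 14, d 1).
Iteration 2: rows with parent_id in {9,10,14} -> dist (id 11, d 2), bin (id 12, d 2), cache (id 13, d 2).
Iteration 3: rows with parent_id in {11,12,13} -> var (id 16, d 3).
Iteration 4: no rows with parent_id in {16}; recursion stops.

bin, bob, cache, data, dist, lib, root, var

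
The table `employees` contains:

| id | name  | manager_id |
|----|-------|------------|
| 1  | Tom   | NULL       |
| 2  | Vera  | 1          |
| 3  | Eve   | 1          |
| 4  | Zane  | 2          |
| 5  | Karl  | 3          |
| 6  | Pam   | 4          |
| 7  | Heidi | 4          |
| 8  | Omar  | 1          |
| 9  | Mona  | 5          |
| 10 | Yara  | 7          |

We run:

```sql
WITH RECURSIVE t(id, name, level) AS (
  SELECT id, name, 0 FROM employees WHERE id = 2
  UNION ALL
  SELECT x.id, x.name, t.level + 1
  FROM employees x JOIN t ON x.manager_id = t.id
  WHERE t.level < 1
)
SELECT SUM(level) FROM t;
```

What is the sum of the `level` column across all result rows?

1

Base: id=2 (Vera) at level 0.
Iteration 1: rows with manager_id in {2} -> Zane (id 4, level 1).
Iteration 2: level < 1 fails for all current rows; recursion stops.
SUM(level) = 0 + 1 = 1.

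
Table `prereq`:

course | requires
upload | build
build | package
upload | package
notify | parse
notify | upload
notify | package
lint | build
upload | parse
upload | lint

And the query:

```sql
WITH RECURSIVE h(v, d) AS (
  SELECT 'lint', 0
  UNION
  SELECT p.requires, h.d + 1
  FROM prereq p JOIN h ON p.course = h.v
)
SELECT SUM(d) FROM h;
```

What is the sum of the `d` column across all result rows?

Base: (lint, d=0).
Iteration 1: edges from {lint} -> (build, d=1).
Iteration 2: edges from {build} -> (package, d=2).
Iteration 3: no outgoing edges from {package}; recursion stops.
SUM(d) = 0 + 1 + 2 = 3.

3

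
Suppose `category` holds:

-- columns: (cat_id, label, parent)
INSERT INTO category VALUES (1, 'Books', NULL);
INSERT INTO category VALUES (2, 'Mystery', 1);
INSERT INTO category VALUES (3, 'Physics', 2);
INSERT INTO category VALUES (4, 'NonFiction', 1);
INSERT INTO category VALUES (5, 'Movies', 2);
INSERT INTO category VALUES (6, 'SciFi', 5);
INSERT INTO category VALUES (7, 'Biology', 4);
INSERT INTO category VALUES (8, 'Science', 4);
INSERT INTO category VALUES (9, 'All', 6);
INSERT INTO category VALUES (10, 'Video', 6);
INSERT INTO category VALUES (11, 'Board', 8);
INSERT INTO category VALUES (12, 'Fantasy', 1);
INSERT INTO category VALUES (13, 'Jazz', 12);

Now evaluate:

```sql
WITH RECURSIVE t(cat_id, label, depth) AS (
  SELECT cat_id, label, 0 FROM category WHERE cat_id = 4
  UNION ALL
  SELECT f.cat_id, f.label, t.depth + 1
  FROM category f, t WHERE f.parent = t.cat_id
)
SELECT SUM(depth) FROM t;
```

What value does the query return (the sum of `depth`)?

Base: cat_id=4 (NonFiction) at depth 0.
Iteration 1: rows with parent in {4} -> Biology (id 7, depth 1), Science (id 8, depth 1).
Iteration 2: rows with parent in {7,8} -> Board (id 11, depth 2).
Iteration 3: no rows with parent in {11}; recursion stops.
SUM(depth) = 0 + 1 + 1 + 2 = 4.

4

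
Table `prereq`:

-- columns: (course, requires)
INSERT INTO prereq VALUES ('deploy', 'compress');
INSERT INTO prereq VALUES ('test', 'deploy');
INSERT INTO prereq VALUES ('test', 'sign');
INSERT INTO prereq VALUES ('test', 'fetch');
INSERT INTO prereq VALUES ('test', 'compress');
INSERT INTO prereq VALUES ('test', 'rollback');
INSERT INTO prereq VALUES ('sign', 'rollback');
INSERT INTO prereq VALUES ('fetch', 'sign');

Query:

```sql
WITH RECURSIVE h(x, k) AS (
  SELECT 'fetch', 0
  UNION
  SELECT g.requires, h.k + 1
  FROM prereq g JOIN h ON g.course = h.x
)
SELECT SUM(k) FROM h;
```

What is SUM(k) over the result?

Base: (fetch, k=0).
Iteration 1: edges from {fetch} -> (sign, k=1).
Iteration 2: edges from {sign} -> (rollback, k=2).
Iteration 3: no outgoing edges from {rollback}; recursion stops.
SUM(k) = 0 + 1 + 2 = 3.

3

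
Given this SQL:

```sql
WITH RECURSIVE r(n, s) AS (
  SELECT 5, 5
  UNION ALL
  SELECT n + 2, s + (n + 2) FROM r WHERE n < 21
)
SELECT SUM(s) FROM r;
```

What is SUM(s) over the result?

Base: n=5, s=5.
Iteration 1: 5 < 21 holds -> n = 5 + 2 = 7, s = 5 + 7 = 12.
Iteration 2: 7 < 21 holds -> n = 7 + 2 = 9, s = 12 + 9 = 21.
Iteration 3: 9 < 21 holds -> n = 9 + 2 = 11, s = 21 + 11 = 32.
Iteration 4: 11 < 21 holds -> n = 11 + 2 = 13, s = 32 + 13 = 45.
Iteration 5: 13 < 21 holds -> n = 13 + 2 = 15, s = 45 + 15 = 60.
Iteration 6: 15 < 21 holds -> n = 15 + 2 = 17, s = 60 + 17 = 77.
Iteration 7: 17 < 21 holds -> n = 17 + 2 = 19, s = 77 + 19 = 96.
Iteration 8: 19 < 21 holds -> n = 19 + 2 = 21, s = 96 + 21 = 117.
Iteration 9: 21 < 21 fails; recursion stops.
SUM(s) = 5 + 12 + 21 + 32 + 45 + 60 + 77 + 96 + 117 = 465.

465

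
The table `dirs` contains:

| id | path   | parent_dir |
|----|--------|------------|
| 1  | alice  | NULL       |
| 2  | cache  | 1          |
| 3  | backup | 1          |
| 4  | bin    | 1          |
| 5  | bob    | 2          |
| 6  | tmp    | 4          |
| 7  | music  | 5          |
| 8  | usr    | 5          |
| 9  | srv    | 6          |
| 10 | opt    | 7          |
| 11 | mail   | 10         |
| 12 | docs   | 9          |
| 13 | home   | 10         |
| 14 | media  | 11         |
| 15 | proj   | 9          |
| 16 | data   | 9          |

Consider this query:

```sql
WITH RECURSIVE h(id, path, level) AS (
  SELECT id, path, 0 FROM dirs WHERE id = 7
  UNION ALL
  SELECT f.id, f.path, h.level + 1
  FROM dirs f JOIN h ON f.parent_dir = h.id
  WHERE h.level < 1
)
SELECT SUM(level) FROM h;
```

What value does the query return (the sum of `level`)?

1

Base: id=7 (music) at level 0.
Iteration 1: rows with parent_dir in {7} -> opt (id 10, level 1).
Iteration 2: level < 1 fails for all current rows; recursion stops.
SUM(level) = 0 + 1 = 1.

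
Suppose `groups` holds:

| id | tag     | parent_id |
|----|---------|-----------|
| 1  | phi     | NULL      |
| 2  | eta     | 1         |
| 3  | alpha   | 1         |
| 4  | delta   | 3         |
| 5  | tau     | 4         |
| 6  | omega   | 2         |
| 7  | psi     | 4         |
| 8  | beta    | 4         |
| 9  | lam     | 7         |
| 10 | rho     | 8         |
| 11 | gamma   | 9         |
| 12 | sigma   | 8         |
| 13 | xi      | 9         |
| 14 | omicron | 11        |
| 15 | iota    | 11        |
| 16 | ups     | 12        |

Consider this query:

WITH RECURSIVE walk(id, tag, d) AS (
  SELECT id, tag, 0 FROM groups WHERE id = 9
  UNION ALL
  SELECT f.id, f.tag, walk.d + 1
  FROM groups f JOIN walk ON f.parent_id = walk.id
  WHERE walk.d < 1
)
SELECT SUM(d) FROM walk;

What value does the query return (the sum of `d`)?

Base: id=9 (lam) at d 0.
Iteration 1: rows with parent_id in {9} -> gamma (id 11, d 1), xi (id 13, d 1).
Iteration 2: d < 1 fails for all current rows; recursion stops.
SUM(d) = 0 + 1 + 1 = 2.

2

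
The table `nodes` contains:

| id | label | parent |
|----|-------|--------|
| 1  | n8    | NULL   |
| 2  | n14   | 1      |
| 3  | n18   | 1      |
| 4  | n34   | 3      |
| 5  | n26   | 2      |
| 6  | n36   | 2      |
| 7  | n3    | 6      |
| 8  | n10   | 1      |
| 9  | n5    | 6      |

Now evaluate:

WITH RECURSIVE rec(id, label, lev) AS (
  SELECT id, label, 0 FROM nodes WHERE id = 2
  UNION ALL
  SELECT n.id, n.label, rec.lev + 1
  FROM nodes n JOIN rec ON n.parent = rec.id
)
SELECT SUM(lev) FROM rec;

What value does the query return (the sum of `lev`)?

Base: id=2 (n14) at lev 0.
Iteration 1: rows with parent in {2} -> n26 (id 5, lev 1), n36 (id 6, lev 1).
Iteration 2: rows with parent in {5,6} -> n3 (id 7, lev 2), n5 (id 9, lev 2).
Iteration 3: no rows with parent in {7,9}; recursion stops.
SUM(lev) = 0 + 1 + 1 + 2 + 2 = 6.

6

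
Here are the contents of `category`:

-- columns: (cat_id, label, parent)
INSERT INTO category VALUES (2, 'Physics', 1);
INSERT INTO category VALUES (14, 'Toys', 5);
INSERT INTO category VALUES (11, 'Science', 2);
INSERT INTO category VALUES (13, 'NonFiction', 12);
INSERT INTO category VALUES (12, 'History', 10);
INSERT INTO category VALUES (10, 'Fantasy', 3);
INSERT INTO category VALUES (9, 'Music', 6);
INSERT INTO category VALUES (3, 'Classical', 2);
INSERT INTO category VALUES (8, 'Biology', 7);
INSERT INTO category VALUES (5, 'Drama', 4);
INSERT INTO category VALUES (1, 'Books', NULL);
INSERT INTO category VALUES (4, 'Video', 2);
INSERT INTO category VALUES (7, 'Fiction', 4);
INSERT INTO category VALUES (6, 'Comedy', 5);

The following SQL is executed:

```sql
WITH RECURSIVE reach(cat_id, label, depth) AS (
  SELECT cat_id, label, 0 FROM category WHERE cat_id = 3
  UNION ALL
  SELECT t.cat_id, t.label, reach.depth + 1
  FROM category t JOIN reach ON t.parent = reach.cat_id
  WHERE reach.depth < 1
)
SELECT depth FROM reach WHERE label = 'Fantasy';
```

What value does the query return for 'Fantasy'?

Base: cat_id=3 (Classical) at depth 0.
Iteration 1: rows with parent in {3} -> Fantasy (id 10, depth 1).
Iteration 2: depth < 1 fails for all current rows; recursion stops.

1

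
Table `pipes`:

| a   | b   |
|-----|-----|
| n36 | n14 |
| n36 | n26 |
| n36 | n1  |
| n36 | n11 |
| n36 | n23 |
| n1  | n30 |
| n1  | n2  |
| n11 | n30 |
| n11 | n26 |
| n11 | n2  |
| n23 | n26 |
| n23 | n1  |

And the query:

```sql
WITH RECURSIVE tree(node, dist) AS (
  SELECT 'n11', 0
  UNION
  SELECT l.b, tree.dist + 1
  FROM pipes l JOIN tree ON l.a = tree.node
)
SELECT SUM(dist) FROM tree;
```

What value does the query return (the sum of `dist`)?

Base: (n11, dist=0).
Iteration 1: edges from {n11} -> (n2, dist=1), (n26, dist=1), (n30, dist=1).
Iteration 2: no outgoing edges from {n2,n26,n30}; recursion stops.
SUM(dist) = 0 + 1 + 1 + 1 = 3.

3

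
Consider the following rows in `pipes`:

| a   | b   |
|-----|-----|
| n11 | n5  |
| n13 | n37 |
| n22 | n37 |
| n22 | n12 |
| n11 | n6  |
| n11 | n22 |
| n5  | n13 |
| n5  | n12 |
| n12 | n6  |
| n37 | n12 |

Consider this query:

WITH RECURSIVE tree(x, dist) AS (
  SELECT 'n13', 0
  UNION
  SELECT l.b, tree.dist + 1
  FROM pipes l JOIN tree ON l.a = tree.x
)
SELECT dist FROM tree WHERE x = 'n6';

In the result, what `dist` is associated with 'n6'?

Base: (n13, dist=0).
Iteration 1: edges from {n13} -> (n37, dist=1).
Iteration 2: edges from {n37} -> (n12, dist=2).
Iteration 3: edges from {n12} -> (n6, dist=3).
Iteration 4: no outgoing edges from {n6}; recursion stops.

3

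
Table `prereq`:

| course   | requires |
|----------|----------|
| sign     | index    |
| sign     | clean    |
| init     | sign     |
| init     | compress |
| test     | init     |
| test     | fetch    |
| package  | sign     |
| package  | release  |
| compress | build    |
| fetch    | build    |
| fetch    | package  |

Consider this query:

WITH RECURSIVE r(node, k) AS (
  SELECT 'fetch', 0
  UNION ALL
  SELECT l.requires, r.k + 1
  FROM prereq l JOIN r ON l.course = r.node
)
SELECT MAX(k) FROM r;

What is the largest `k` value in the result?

Base: (fetch, k=0).
Iteration 1: edges from {fetch} -> (build, k=1), (package, k=1).
Iteration 2: edges from {build,package} -> (release, k=2), (sign, k=2).
Iteration 3: edges from {release,sign} -> (clean, k=3), (index, k=3).
Iteration 4: no outgoing edges from {clean,index}; recursion stops.
k values: 0, 1, 1, 2, 2, 3, 3; the maximum is 3.

3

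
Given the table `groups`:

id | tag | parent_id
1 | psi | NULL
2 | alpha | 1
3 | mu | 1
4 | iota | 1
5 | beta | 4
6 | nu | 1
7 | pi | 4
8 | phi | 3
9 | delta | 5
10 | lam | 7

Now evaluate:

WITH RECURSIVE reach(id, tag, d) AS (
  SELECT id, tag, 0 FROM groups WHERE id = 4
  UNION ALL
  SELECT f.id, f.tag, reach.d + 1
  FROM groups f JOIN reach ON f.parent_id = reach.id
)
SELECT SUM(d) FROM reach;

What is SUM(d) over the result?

6

Base: id=4 (iota) at d 0.
Iteration 1: rows with parent_id in {4} -> beta (id 5, d 1), pi (id 7, d 1).
Iteration 2: rows with parent_id in {5,7} -> delta (id 9, d 2), lam (id 10, d 2).
Iteration 3: no rows with parent_id in {9,10}; recursion stops.
SUM(d) = 0 + 1 + 1 + 2 + 2 = 6.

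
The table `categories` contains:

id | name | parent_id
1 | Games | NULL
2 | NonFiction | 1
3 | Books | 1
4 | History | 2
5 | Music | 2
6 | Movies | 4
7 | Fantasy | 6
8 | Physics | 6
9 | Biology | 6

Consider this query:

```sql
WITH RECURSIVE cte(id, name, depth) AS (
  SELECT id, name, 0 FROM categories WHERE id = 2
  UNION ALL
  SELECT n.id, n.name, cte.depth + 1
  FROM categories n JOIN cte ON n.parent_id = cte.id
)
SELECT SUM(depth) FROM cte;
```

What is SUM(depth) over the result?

Base: id=2 (NonFiction) at depth 0.
Iteration 1: rows with parent_id in {2} -> History (id 4, depth 1), Music (id 5, depth 1).
Iteration 2: rows with parent_id in {4,5} -> Movies (id 6, depth 2).
Iteration 3: rows with parent_id in {6} -> Fantasy (id 7, depth 3), Physics (id 8, depth 3), Biology (id 9, depth 3).
Iteration 4: no rows with parent_id in {7,8,9}; recursion stops.
SUM(depth) = 0 + 1 + 1 + 2 + 3 + 3 + 3 = 13.

13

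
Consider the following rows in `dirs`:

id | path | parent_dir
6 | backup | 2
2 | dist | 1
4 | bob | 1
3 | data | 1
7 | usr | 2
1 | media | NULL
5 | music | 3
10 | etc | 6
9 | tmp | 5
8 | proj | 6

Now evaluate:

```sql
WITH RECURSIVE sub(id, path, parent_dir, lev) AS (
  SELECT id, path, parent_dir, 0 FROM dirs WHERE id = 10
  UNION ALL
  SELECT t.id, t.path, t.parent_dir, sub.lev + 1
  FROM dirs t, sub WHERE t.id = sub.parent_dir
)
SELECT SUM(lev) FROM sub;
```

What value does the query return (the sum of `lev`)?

6

Base: id=10 (etc), parent_dir=6, lev 0.
Iteration 1: join on id=6 -> backup (id 6, parent_dir=2, lev 1).
Iteration 2: join on id=2 -> dist (id 2, parent_dir=1, lev 2).
Iteration 3: join on id=1 -> media (id 1, parent_dir=NULL, lev 3).
Iteration 4: parent_dir is NULL; no match; recursion stops.
SUM(lev) = 0 + 1 + 2 + 3 = 6.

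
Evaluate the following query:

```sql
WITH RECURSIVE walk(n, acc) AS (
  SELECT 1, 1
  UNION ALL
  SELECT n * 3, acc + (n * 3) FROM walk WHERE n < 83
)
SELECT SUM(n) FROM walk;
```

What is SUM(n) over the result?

364

Base: n=1, acc=1.
Iteration 1: 1 < 83 holds -> n = 1 * 3 = 3, acc = 1 + 3 = 4.
Iteration 2: 3 < 83 holds -> n = 3 * 3 = 9, acc = 4 + 9 = 13.
Iteration 3: 9 < 83 holds -> n = 9 * 3 = 27, acc = 13 + 27 = 40.
Iteration 4: 27 < 83 holds -> n = 27 * 3 = 81, acc = 40 + 81 = 121.
Iteration 5: 81 < 83 holds -> n = 81 * 3 = 243, acc = 121 + 243 = 364.
Iteration 6: 243 < 83 fails; recursion stops.
SUM(n) = 1 + 3 + 9 + 27 + 81 + 243 = 364.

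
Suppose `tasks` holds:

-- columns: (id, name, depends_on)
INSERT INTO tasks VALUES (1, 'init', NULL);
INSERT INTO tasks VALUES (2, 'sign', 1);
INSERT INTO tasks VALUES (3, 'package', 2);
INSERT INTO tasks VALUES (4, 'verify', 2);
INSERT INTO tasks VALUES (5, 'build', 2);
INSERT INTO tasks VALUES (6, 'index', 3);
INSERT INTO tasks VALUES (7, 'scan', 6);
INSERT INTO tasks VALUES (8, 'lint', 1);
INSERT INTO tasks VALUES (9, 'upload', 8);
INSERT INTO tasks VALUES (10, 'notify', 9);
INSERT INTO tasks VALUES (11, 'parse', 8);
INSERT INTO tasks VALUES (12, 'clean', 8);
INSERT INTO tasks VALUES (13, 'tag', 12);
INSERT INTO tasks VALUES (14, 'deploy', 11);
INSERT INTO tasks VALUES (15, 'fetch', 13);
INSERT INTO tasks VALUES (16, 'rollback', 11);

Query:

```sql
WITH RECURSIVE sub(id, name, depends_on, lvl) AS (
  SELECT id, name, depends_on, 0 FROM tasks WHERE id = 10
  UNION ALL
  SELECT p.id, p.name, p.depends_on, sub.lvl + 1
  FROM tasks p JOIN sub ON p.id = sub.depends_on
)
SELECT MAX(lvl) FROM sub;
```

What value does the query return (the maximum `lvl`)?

3

Base: id=10 (notify), depends_on=9, lvl 0.
Iteration 1: join on id=9 -> upload (id 9, depends_on=8, lvl 1).
Iteration 2: join on id=8 -> lint (id 8, depends_on=1, lvl 2).
Iteration 3: join on id=1 -> init (id 1, depends_on=NULL, lvl 3).
Iteration 4: depends_on is NULL; no match; recursion stops.
lvl values: 0, 1, 2, 3; the maximum is 3.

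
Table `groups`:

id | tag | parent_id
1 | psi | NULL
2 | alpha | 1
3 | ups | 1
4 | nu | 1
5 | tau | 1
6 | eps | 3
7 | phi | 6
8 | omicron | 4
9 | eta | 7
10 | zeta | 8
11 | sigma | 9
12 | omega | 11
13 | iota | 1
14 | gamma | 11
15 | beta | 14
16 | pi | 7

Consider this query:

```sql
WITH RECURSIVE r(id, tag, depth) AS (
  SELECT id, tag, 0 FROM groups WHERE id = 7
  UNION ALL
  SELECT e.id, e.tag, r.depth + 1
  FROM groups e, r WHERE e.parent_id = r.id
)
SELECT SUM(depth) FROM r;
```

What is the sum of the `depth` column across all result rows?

14

Base: id=7 (phi) at depth 0.
Iteration 1: rows with parent_id in {7} -> eta (id 9, depth 1), pi (id 16, depth 1).
Iteration 2: rows with parent_id in {9,16} -> sigma (id 11, depth 2).
Iteration 3: rows with parent_id in {11} -> omega (id 12, depth 3), gamma (id 14, depth 3).
Iteration 4: rows with parent_id in {12,14} -> beta (id 15, depth 4).
Iteration 5: no rows with parent_id in {15}; recursion stops.
SUM(depth) = 0 + 1 + 1 + 2 + 3 + 3 + 4 = 14.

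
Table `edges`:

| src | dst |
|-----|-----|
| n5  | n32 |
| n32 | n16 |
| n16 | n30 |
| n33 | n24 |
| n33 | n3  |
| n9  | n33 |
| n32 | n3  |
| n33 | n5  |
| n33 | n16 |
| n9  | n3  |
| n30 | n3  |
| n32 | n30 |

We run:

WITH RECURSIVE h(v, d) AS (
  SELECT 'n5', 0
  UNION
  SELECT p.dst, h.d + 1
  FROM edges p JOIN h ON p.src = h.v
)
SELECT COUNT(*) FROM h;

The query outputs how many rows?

Base: (n5, d=0).
Iteration 1: edges from {n5} -> (n32, d=1).
Iteration 2: edges from {n32} -> (n16, d=2), (n3, d=2), (n30, d=2).
Iteration 3: edges from {n16,n3,n30} -> (n3, d=3), (n30, d=3).
Iteration 4: edges from {n3,n30} -> (n3, d=4).
Iteration 5: no outgoing edges from {n3}; recursion stops.
Total rows emitted: 8.

8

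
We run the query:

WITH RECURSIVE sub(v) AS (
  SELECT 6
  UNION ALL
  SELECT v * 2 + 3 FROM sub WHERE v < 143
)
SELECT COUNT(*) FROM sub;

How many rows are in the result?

Base: v=6.
Iteration 1: 6 < 143 holds -> v = 6 * 2 + 3 = 15.
Iteration 2: 15 < 143 holds -> v = 15 * 2 + 3 = 33.
Iteration 3: 33 < 143 holds -> v = 33 * 2 + 3 = 69.
Iteration 4: 69 < 143 holds -> v = 69 * 2 + 3 = 141.
Iteration 5: 141 < 143 holds -> v = 141 * 2 + 3 = 285.
Iteration 6: 285 < 143 fails; recursion stops.
Total rows emitted: 6.

6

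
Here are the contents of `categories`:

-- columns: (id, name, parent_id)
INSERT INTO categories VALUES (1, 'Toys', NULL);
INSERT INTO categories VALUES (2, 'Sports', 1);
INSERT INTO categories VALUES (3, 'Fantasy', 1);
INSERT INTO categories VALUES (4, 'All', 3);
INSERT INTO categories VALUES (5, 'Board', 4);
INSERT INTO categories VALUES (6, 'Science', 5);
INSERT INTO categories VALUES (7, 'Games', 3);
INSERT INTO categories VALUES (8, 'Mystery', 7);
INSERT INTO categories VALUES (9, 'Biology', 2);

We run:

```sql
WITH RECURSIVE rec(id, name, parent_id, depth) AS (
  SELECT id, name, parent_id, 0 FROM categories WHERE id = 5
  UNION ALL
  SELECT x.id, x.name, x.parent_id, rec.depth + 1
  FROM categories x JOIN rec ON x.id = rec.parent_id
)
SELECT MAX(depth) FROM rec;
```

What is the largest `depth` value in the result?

Base: id=5 (Board), parent_id=4, depth 0.
Iteration 1: join on id=4 -> All (id 4, parent_id=3, depth 1).
Iteration 2: join on id=3 -> Fantasy (id 3, parent_id=1, depth 2).
Iteration 3: join on id=1 -> Toys (id 1, parent_id=NULL, depth 3).
Iteration 4: parent_id is NULL; no match; recursion stops.
depth values: 0, 1, 2, 3; the maximum is 3.

3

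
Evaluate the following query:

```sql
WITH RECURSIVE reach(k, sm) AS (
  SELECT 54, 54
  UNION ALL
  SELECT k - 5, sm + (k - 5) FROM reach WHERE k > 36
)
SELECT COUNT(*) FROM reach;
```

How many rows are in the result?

Base: k=54, sm=54.
Iteration 1: 54 > 36 holds -> k = 54 - 5 = 49, sm = 54 + 49 = 103.
Iteration 2: 49 > 36 holds -> k = 49 - 5 = 44, sm = 103 + 44 = 147.
Iteration 3: 44 > 36 holds -> k = 44 - 5 = 39, sm = 147 + 39 = 186.
Iteration 4: 39 > 36 holds -> k = 39 - 5 = 34, sm = 186 + 34 = 220.
Iteration 5: 34 > 36 fails; recursion stops.
Total rows emitted: 5.

5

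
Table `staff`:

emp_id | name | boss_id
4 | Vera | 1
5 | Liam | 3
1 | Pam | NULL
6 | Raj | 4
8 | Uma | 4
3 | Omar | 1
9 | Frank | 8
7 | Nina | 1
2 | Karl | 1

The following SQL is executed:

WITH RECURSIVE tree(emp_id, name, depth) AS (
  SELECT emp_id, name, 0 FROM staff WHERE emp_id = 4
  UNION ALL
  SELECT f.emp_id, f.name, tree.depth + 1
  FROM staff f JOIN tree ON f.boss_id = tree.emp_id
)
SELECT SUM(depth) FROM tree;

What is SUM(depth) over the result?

4

Base: emp_id=4 (Vera) at depth 0.
Iteration 1: rows with boss_id in {4} -> Raj (id 6, depth 1), Uma (id 8, depth 1).
Iteration 2: rows with boss_id in {6,8} -> Frank (id 9, depth 2).
Iteration 3: no rows with boss_id in {9}; recursion stops.
SUM(depth) = 0 + 1 + 1 + 2 = 4.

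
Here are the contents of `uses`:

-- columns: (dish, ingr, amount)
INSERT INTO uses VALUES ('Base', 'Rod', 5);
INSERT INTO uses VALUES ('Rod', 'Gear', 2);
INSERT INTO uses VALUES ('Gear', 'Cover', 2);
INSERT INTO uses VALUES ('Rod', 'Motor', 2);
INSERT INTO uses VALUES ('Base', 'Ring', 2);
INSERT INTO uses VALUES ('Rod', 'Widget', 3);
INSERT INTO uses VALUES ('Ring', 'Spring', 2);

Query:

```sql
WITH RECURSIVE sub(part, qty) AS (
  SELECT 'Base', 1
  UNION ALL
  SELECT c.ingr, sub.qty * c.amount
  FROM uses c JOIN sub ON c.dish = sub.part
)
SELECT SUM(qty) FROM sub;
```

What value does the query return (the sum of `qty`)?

Base: (Base, qty=1).
Iteration 1: components of {Base} -> Ring = 1*2 = 2, Rod = 1*5 = 5.
Iteration 2: components of {Ring,Rod} -> Gear = 5*2 = 10, Motor = 5*2 = 10, Spring = 2*2 = 4, Widget = 5*3 = 15.
Iteration 3: components of {Gear,Motor,Spring,Widget} -> Cover = 10*2 = 20.
Iteration 4: no further components; recursion stops.
SUM(qty) = 1 + 5 + 2 + 10 + 10 + 15 + 4 + 20 = 67.

67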